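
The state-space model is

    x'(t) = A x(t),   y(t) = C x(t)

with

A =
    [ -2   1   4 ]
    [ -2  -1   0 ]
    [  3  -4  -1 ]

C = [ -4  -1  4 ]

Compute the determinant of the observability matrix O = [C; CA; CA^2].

5216

CA = [[22, -19, -20]]
CA^2 = [[-66, 121, 108]]
Observability matrix O = [C; CA; CA^2] = [[-4, -1, 4], [22, -19, -20], [-66, 121, 108]]
Expanding along the first row, det(O) = (-4)·((-19)·108 - (-20)·121) - (-1)·(22·108 - (-20)·(-66)) + 4·(22·121 - (-19)·(-66)) = (-4)·368 - (-1)·1056 + 4·1408 = 5216
Since det(O) ≠ 0, rank(O) = 3 and the system is completely observable.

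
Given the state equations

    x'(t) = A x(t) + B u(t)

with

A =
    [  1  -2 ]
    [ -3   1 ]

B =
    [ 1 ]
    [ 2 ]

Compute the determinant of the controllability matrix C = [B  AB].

AB = [[-3], [-1]]
Controllability matrix C = [B  AB] = [[1, -3], [2, -1]]
det(C) = 1·(-1) - (-3)·2 = -1 - (-6) = 5
Since det(C) ≠ 0, rank(C) = 2 and the system is completely controllable.

5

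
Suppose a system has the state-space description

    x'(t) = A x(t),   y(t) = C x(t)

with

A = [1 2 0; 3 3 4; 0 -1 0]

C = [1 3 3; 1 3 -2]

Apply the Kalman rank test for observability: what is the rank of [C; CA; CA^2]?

3

CA = [[10, 8, 12], [10, 13, 12]]
CA^2 = [[34, 32, 32], [49, 47, 52]]
Observability matrix O = [C; CA; CA^2] = [[1, 3, 3], [1, 3, -2], [10, 8, 12], [10, 13, 12], [34, 32, 32], [49, 47, 52]]
Take the 3×3 submatrix of O formed by rows 1, 2, 3: [[1, 3, 3], [1, 3, -2], [10, 8, 12]]. Its determinant is 1·(3·12 - (-2)·8) - 3·(1·12 - (-2)·10) + 3·(1·8 - 3·10) = 1·52 - 3·32 + 3·(-22) = -110 ≠ 0.
So rank(O) ≥ 3; since O has 3 columns, rank(O) = 3.
rank(O) = 3 = n, so the pair (A, C) is completely observable.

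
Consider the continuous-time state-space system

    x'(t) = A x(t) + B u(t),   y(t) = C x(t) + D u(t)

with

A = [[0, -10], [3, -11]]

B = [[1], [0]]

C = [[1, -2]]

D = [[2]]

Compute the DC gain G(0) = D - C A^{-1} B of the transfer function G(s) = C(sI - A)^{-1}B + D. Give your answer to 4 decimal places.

2.1667

G(0) = C(-A)^{-1}B + D = -C A^{-1} B + D.
det A = 30, so A^{-1} = (1/30)·adj(A) = [[-11/30, 1/3], [-1/10, 0]]
A^{-1} B = [-11/30, -1/10]^T
C A^{-1} B = -1/6
G(0) = D - C A^{-1} B = 2 - (-1/6) = 13/6 ≈ 2.1667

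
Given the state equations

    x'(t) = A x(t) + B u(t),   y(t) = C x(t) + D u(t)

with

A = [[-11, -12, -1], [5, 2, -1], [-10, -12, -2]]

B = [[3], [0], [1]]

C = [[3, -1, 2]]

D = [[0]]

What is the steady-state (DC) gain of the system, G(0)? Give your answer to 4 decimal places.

G(0) = C(-A)^{-1}B + D = -C A^{-1} B + D.
det A = -24, so A^{-1} = (1/-24)·adj(A) = [[2/3, 1/2, -7/12], [-5/6, -1/2, 2/3], [5/3, 1/2, -19/12]]
A^{-1} B = [17/12, -11/6, 41/12]^T
C A^{-1} B = 155/12
G(0) = D - C A^{-1} B = 0 - (155/12) = -155/12 ≈ -12.9167

-12.9167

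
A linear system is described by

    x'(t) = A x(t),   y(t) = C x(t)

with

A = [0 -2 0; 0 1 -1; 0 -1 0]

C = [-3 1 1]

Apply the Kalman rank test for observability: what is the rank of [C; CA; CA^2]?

CA = [[0, 6, -1]]
CA^2 = [[0, 7, -6]]
Observability matrix O = [C; CA; CA^2] = [[-3, 1, 1], [0, 6, -1], [0, 7, -6]]
det(O) = (-3)·(6·(-6) - (-1)·7) - 1·(0·(-6) - (-1)·0) + 1·(0·7 - 6·0) = (-3)·(-29) - 1·0 + 1·0 = 87 ≠ 0, so rank(O) = 3.
rank(O) = 3 = n, so the pair (A, C) is completely observable.

3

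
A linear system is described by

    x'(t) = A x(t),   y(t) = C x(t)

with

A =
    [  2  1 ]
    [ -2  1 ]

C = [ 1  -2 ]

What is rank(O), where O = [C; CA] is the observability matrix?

CA = [[6, -1]]
Observability matrix O = [C; CA] = [[1, -2], [6, -1]]
det(O) = 1·(-1) - (-2)·6 = -1 - (-12) = 11 ≠ 0, so rank(O) = 2.
rank(O) = 2 = n, so the pair (A, C) is completely observable.

2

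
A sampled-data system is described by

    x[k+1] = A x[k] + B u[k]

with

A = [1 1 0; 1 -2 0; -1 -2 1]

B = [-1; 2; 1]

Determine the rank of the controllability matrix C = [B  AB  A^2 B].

AB = [[1], [-5], [-2]]
A^2B = [[-4], [11], [7]]
Controllability matrix C = [B  AB  A^2B] = [[-1, 1, -4], [2, -5, 11], [1, -2, 7]]
det(C) = (-1)·((-5)·7 - 11·(-2)) - 1·(2·7 - 11·1) + (-4)·(2·(-2) - (-5)·1) = (-1)·(-13) - 1·3 + (-4)·1 = 6 ≠ 0, so rank(C) = 3.
rank(C) = 3 = n, so the pair (A, B) is completely controllable.

3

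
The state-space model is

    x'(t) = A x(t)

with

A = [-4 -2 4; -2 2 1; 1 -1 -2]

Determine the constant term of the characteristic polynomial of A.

Expand det(sI - A) for the 3×3 matrix.
p(s) = s^3 + 4s^2 - 11s - 18.
(Check: constant term = det(-A) = (-1)^3 det A = -18; coefficient of s^2 = -tr A = 4.)
The constant term is -18.

-18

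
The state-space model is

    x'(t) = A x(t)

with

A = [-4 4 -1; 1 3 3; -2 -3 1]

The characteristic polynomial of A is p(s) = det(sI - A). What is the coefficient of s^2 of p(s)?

Expand det(sI - A) for the 3×3 matrix.
p(s) = s^3 - 10s + 79.
(Check: constant term = det(-A) = (-1)^3 det A = 79; coefficient of s^2 = -tr A = 0.)
The coefficient of s^2 is 0.

0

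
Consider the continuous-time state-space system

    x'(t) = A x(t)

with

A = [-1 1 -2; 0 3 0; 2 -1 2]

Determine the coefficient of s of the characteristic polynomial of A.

Expand det(sI - A) for the 3×3 matrix.
p(s) = s^3 - 4s^2 + 5s - 6.
(Check: constant term = det(-A) = (-1)^3 det A = -6; coefficient of s^2 = -tr A = -4.)
The coefficient of s is 5.

5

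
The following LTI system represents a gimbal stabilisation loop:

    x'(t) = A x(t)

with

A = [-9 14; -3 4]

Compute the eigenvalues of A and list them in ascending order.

-3, -2

det(sI - A) = s^2 - (tr A)s + det A, with tr A = (-9) + 4 = -5 and det A = (-9)·4 - 14·(-3) = -36 - (-42) = 6.
So p(s) = det(sI - A) = s^2 + 5s + 6.
Factor s^2 + 5s + 6: two numbers with sum -5 and product 6 are -2 and -3, so s^2 + 5s + 6 = (s + 2)(s + 3).
Hence p(s) = (s + 2) (s + 3), with roots -3, -2.
All eigenvalues have negative real part, so the system is asymptotically stable.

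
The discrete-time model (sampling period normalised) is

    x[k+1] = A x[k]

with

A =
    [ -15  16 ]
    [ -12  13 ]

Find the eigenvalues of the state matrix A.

det(zI - A) = z^2 - (tr A)z + det A, with tr A = (-15) + 13 = -2 and det A = (-15)·13 - 16·(-12) = -195 - (-192) = -3.
So p(z) = det(zI - A) = z^2 + 2z - 3.
Factor z^2 + 2z - 3: two numbers with sum -2 and product -3 are 1 and -3, so z^2 + 2z - 3 = (z - 1)(z + 3).
Hence p(z) = (z - 1) (z + 3), with roots -3, 1.

-3, 1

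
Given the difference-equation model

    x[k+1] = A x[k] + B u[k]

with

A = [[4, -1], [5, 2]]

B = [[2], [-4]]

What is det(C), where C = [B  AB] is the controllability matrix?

AB = [[12], [2]]
Controllability matrix C = [B  AB] = [[2, 12], [-4, 2]]
det(C) = 2·2 - 12·(-4) = 4 - (-48) = 52
Since det(C) ≠ 0, rank(C) = 2 and the system is completely controllable.

52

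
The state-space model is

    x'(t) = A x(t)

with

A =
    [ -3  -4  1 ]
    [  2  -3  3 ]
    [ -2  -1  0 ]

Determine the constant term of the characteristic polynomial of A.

-7

Expand det(sI - A) for the 3×3 matrix.
p(s) = s^3 + 6s^2 + 22s - 7.
(Check: constant term = det(-A) = (-1)^3 det A = -7; coefficient of s^2 = -tr A = 6.)
The constant term is -7.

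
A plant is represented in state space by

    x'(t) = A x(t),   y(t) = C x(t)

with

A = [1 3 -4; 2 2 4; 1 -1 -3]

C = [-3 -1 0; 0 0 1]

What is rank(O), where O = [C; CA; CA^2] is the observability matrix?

CA = [[-5, -11, 8], [1, -1, -3]]
CA^2 = [[-19, -45, -48], [-4, 4, 1]]
Observability matrix O = [C; CA; CA^2] = [[-3, -1, 0], [0, 0, 1], [-5, -11, 8], [1, -1, -3], [-19, -45, -48], [-4, 4, 1]]
Take the 3×3 submatrix of O formed by rows 1, 2, 3: [[-3, -1, 0], [0, 0, 1], [-5, -11, 8]]. Its determinant is (-3)·(0·8 - 1·(-11)) - (-1)·(0·8 - 1·(-5)) + 0·(0·(-11) - 0·(-5)) = (-3)·11 - (-1)·5 + 0·0 = -28 ≠ 0.
So rank(O) ≥ 3; since O has 3 columns, rank(O) = 3.
rank(O) = 3 = n, so the pair (A, C) is completely observable.

3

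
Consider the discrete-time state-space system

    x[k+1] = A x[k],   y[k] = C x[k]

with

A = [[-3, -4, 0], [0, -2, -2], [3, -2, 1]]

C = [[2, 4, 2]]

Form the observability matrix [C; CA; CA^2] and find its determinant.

-1024

CA = [[0, -20, -6]]
CA^2 = [[-18, 52, 34]]
Observability matrix O = [C; CA; CA^2] = [[2, 4, 2], [0, -20, -6], [-18, 52, 34]]
Expanding along the first row, det(O) = 2·((-20)·34 - (-6)·52) - 4·(0·34 - (-6)·(-18)) + 2·(0·52 - (-20)·(-18)) = 2·(-368) - 4·(-108) + 2·(-360) = -1024
Since det(O) ≠ 0, rank(O) = 3 and the system is completely observable.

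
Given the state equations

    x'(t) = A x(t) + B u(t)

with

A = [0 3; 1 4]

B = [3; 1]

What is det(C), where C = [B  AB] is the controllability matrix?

18

AB = [[3], [7]]
Controllability matrix C = [B  AB] = [[3, 3], [1, 7]]
det(C) = 3·7 - 3·1 = 21 - 3 = 18
Since det(C) ≠ 0, rank(C) = 2 and the system is completely controllable.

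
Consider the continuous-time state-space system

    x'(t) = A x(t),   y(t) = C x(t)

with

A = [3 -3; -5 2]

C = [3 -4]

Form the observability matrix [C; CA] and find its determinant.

CA = [[29, -17]]
Observability matrix O = [C; CA] = [[3, -4], [29, -17]]
det(O) = 3·(-17) - (-4)·29 = -51 - (-116) = 65
Since det(O) ≠ 0, rank(O) = 2 and the system is completely observable.

65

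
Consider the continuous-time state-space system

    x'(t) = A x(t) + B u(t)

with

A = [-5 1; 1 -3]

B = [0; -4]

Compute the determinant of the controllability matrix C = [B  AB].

-16

AB = [[-4], [12]]
Controllability matrix C = [B  AB] = [[0, -4], [-4, 12]]
det(C) = 0·12 - (-4)·(-4) = 0 - 16 = -16
Since det(C) ≠ 0, rank(C) = 2 and the system is completely controllable.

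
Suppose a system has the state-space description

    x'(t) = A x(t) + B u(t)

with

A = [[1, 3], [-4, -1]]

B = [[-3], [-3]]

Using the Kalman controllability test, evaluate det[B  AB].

-81

AB = [[-12], [15]]
Controllability matrix C = [B  AB] = [[-3, -12], [-3, 15]]
det(C) = (-3)·15 - (-12)·(-3) = -45 - 36 = -81
Since det(C) ≠ 0, rank(C) = 2 and the system is completely controllable.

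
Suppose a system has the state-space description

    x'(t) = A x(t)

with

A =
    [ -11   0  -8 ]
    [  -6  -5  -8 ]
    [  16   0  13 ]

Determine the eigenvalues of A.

-5, -3, 5

det(sI - A) = s^3 - (tr A)s^2 + (M11 + M22 + M33)s - det A, where Mii is the 2×2 principal minor of A obtained by deleting row i and column i.
tr A = (-11) + (-5) + 13 = -3; M11 = (-5)·13 - (-8)·0 = -65 - 0 = -65; M22 = (-11)·13 - (-8)·16 = -143 - (-128) = -15; M33 = (-11)·(-5) - 0·(-6) = 55 - 0 = 55; sum of minors = -25.
det A = (-11)·((-5)·13 - (-8)·0) - 0·((-6)·13 - (-8)·16) + (-8)·((-6)·0 - (-5)·16) = (-11)·(-65) - 0·50 + (-8)·80 = 75.
So p(s) = det(sI - A) = s^3 + 3s^2 - 25s - 75.
Rational-root test: any integer root divides -75. Testing small divisors, s = -3 works: p(-3) = -27 + 27 + 75 + (-75) = 0, so (s + 3) is a factor.
Dividing, p(s) = (s + 3)(s^2 - 25).
Factor s^2 - 25: two numbers with sum 0 and product -25 are 5 and -5, so s^2 - 25 = (s - 5)(s + 5).
Hence p(s) = (s - 5) (s + 3) (s + 5), with roots -5, -3, 5.
At least one eigenvalue has non-negative real part, so the system is not asymptotically stable.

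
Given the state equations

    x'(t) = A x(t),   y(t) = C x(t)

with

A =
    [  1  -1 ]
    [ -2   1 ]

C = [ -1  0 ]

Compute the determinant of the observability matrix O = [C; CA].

-1

CA = [[-1, 1]]
Observability matrix O = [C; CA] = [[-1, 0], [-1, 1]]
det(O) = (-1)·1 - 0·(-1) = -1 - 0 = -1
Since det(O) ≠ 0, rank(O) = 2 and the system is completely observable.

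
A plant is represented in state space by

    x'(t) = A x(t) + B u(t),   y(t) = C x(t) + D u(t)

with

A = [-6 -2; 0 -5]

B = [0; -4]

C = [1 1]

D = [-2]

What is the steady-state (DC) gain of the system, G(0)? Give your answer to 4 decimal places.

-2.5333

G(0) = C(-A)^{-1}B + D = -C A^{-1} B + D.
det A = 30, so A^{-1} = (1/30)·adj(A) = [[-1/6, 1/15], [0, -1/5]]
A^{-1} B = [-4/15, 4/5]^T
C A^{-1} B = 8/15
G(0) = D - C A^{-1} B = -2 - (8/15) = -38/15 ≈ -2.5333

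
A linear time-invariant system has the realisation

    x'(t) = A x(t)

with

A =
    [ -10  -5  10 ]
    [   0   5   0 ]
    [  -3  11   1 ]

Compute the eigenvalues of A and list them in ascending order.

-5, -4, 5

det(sI - A) = s^3 - (tr A)s^2 + (M11 + M22 + M33)s - det A, where Mii is the 2×2 principal minor of A obtained by deleting row i and column i.
tr A = (-10) + 5 + 1 = -4; M11 = 5·1 - 0·11 = 5 - 0 = 5; M22 = (-10)·1 - 10·(-3) = -10 - (-30) = 20; M33 = (-10)·5 - (-5)·0 = -50 - 0 = -50; sum of minors = -25.
det A = (-10)·(5·1 - 0·11) - (-5)·(0·1 - 0·(-3)) + 10·(0·11 - 5·(-3)) = (-10)·5 - (-5)·0 + 10·15 = 100.
So p(s) = det(sI - A) = s^3 + 4s^2 - 25s - 100.
Rational-root test: any integer root divides -100. Testing small divisors, s = -4 works: p(-4) = -64 + 64 + 100 + (-100) = 0, so (s + 4) is a factor.
Dividing, p(s) = (s + 4)(s^2 - 25).
Factor s^2 - 25: two numbers with sum 0 and product -25 are 5 and -5, so s^2 - 25 = (s - 5)(s + 5).
Hence p(s) = (s - 5) (s + 4) (s + 5), with roots -5, -4, 5.
At least one eigenvalue has non-negative real part, so the system is not asymptotically stable.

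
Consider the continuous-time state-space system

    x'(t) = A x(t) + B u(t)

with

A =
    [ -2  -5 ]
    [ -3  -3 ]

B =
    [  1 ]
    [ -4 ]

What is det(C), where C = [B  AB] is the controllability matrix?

AB = [[18], [9]]
Controllability matrix C = [B  AB] = [[1, 18], [-4, 9]]
det(C) = 1·9 - 18·(-4) = 9 - (-72) = 81
Since det(C) ≠ 0, rank(C) = 2 and the system is completely controllable.

81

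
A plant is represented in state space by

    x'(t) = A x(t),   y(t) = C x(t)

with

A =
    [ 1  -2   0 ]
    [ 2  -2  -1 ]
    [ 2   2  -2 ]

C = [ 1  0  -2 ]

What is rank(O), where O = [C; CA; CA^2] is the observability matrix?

CA = [[-3, -6, 4]]
CA^2 = [[-7, 26, -2]]
Observability matrix O = [C; CA; CA^2] = [[1, 0, -2], [-3, -6, 4], [-7, 26, -2]]
det(O) = 1·((-6)·(-2) - 4·26) - 0·((-3)·(-2) - 4·(-7)) + (-2)·((-3)·26 - (-6)·(-7)) = 1·(-92) - 0·34 + (-2)·(-120) = 148 ≠ 0, so rank(O) = 3.
rank(O) = 3 = n, so the pair (A, C) is completely observable.

3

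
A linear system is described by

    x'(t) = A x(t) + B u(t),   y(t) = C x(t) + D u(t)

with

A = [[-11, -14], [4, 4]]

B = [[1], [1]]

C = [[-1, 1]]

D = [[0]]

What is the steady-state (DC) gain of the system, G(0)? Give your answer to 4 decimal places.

G(0) = C(-A)^{-1}B + D = -C A^{-1} B + D.
det A = 12, so A^{-1} = (1/12)·adj(A) = [[1/3, 7/6], [-1/3, -11/12]]
A^{-1} B = [3/2, -5/4]^T
C A^{-1} B = -11/4
G(0) = D - C A^{-1} B = 0 - (-11/4) = 11/4 ≈ 2.7500

2.7500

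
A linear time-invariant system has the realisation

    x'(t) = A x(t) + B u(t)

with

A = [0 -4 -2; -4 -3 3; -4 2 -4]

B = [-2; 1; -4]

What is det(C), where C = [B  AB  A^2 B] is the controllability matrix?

AB = [[4], [-7], [26]]
A^2B = [[-24], [83], [-134]]
Controllability matrix C = [B  AB  A^2B] = [[-2, 4, -24], [1, -7, 83], [-4, 26, -134]]
Expanding along the first row, det(C) = (-2)·((-7)·(-134) - 83·26) - 4·(1·(-134) - 83·(-4)) + (-24)·(1·26 - (-7)·(-4)) = (-2)·(-1220) - 4·198 + (-24)·(-2) = 1696
Since det(C) ≠ 0, rank(C) = 3 and the system is completely controllable.

1696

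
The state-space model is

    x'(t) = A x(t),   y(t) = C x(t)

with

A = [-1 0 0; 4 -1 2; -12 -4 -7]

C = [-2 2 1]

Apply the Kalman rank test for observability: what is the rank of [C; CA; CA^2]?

2

CA = [[-2, -6, -3]]
CA^2 = [[14, 18, 9]]
Observability matrix O = [C; CA; CA^2] = [[-2, 2, 1], [-2, -6, -3], [14, 18, 9]]
The columns c1, c2, c3 of O are linearly dependent: -c2 + 2·c3 = 0 (check each entry), so rank(O) ≤ 2.
The 2×2 minor from rows 1, 2, columns 1, 2 is (-2)·(-6) - 2·(-2) = 12 - (-4) = 16 ≠ 0, so rank(O) = 2.
rank(O) = 2 < n = 3, so the pair (A, C) is not completely observable.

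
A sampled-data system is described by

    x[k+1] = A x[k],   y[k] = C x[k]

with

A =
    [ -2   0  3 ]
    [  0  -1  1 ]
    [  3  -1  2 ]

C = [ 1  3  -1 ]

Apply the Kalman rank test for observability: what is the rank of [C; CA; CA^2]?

CA = [[-5, -2, 4]]
CA^2 = [[22, -2, -9]]
Observability matrix O = [C; CA; CA^2] = [[1, 3, -1], [-5, -2, 4], [22, -2, -9]]
det(O) = 1·((-2)·(-9) - 4·(-2)) - 3·((-5)·(-9) - 4·22) + (-1)·((-5)·(-2) - (-2)·22) = 1·26 - 3·(-43) + (-1)·54 = 101 ≠ 0, so rank(O) = 3.
rank(O) = 3 = n, so the pair (A, C) is completely observable.

3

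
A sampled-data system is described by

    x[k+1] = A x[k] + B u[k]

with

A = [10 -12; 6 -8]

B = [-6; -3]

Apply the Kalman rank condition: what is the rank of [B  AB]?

1

AB = [[-24], [-12]]
Controllability matrix C = [B  AB] = [[-6, -24], [-3, -12]]
Every column of C is a scalar multiple of column 1 = [-6, -3] (multipliers 1, 4), so the columns span a one-dimensional space.
C ≠ 0, hence rank(C) = 1.
rank(C) = 1 < n = 2, so the pair (A, B) is not completely controllable.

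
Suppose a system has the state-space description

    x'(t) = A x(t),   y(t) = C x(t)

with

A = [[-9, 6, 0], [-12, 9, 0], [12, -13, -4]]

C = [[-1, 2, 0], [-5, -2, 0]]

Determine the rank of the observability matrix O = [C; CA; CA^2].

CA = [[-15, 12, 0], [69, -48, 0]]
CA^2 = [[-9, 18, 0], [-45, -18, 0]]
Observability matrix O = [C; CA; CA^2] = [[-1, 2, 0], [-5, -2, 0], [-15, 12, 0], [69, -48, 0], [-9, 18, 0], [-45, -18, 0]]
Column 3 of O is identically zero, so rank(O) ≤ 2.
The 2×2 minor from rows 1, 2, columns 1, 2 is (-1)·(-2) - 2·(-5) = 2 - (-10) = 12 ≠ 0, so rank(O) = 2.
rank(O) = 2 < n = 3, so the pair (A, C) is not completely observable.

2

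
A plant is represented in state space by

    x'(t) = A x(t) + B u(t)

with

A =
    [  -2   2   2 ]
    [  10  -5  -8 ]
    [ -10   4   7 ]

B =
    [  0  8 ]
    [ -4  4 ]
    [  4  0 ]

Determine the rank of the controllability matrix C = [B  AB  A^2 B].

2

AB = [[0, -8], [-12, 60], [12, -64]]
A^2B = [[0, 8], [-36, 132], [36, -128]]
Controllability matrix C = [B  AB  A^2B] = [[0, 8, 0, -8, 0, 8], [-4, 4, -12, 60, -36, 132], [4, 0, 12, -64, 36, -128]]
The rows r1, r2, r3 of C are linearly dependent: -r1 + 2·r2 + 2·r3 = 0 (check each entry), so rank(C) ≤ 2.
The 2×2 minor from rows 1, 2, columns 1, 2 is 0·4 - 8·(-4) = 0 - (-32) = 32 ≠ 0, so rank(C) = 2.
rank(C) = 2 < n = 3, so the pair (A, B) is not completely controllable.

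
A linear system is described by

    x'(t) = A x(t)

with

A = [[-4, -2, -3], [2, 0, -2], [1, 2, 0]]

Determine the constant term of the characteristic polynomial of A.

Expand det(sI - A) for the 3×3 matrix.
p(s) = s^3 + 4s^2 + 11s + 24.
(Check: constant term = det(-A) = (-1)^3 det A = 24; coefficient of s^2 = -tr A = 4.)
The constant term is 24.

24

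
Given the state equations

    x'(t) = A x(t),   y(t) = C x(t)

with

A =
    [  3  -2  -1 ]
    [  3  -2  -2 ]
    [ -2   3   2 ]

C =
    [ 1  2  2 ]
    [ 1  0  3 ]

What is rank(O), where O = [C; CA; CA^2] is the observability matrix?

CA = [[5, 0, -1], [-3, 7, 5]]
CA^2 = [[17, -13, -7], [2, 7, -1]]
Observability matrix O = [C; CA; CA^2] = [[1, 2, 2], [1, 0, 3], [5, 0, -1], [-3, 7, 5], [17, -13, -7], [2, 7, -1]]
Take the 3×3 submatrix of O formed by rows 1, 2, 3: [[1, 2, 2], [1, 0, 3], [5, 0, -1]]. Its determinant is 1·(0·(-1) - 3·0) - 2·(1·(-1) - 3·5) + 2·(1·0 - 0·5) = 1·0 - 2·(-16) + 2·0 = 32 ≠ 0.
So rank(O) ≥ 3; since O has 3 columns, rank(O) = 3.
rank(O) = 3 = n, so the pair (A, C) is completely observable.

3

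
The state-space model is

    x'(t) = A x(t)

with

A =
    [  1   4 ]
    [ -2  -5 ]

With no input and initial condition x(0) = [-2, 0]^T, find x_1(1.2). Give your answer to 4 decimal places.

det(sI - A) = s^2 - (tr A)s + det A, with tr A = 1 + (-5) = -4 and det A = 1·(-5) - 4·(-2) = -5 - (-8) = 3.
So p(s) = det(sI - A) = s^2 + 4s + 3.
Factor s^2 + 4s + 3: two numbers with sum -4 and product 3 are -1 and -3, so s^2 + 4s + 3 = (s + 1)(s + 3).
Hence p(s) = (s + 1) (s + 3), with roots -3, -1.
The eigenvalues -3, -1 are distinct and real, so A is diagonalisable and x(t) = e^{At} x(0) = V diag(e^{λ_i t}) V^{-1} x(0), where the columns of V are the eigenvectors.
λ = -3: A - (-3)I = [[4, 4], [-2, -2]]. Row 1 gives 4·v1 + 4·v2 = 0, so take v_1 = [-1, 1]^T.
λ = -1: A - (-1)I = [[2, 4], [-2, -4]]. Row 1 gives 2·v1 + 4·v2 = 0, so take v_2 = [-2, 1]^T.
V = [v_1 v_2] = [[-1, -2], [1, 1]] has det V = 1, so V^{-1} = adj(V)/det V = [[1, 2], [-1, -1]].
Modal coordinates z(0) = V^{-1} x(0): 1·(-2) + 2·0 = -2; (-1)·(-2) + (-1)·0 = 2; so z(0) = [-2, 2]^T.
x_1(t) = Σ_i (v_i)_1 · z_i(0) · e^{λ_i t} (row 1 of V times the modal terms).
x_1(1.2) = (-1)·(-2)·e^{-3·1.2} + (-2)·2·e^{-1·1.2} = 2·0.027324 + (-4)·0.301194 = -1.1501.

-1.1501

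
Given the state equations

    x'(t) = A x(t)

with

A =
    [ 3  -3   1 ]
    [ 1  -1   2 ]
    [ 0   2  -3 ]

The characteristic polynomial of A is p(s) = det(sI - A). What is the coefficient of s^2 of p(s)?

1

Expand det(sI - A) for the 3×3 matrix.
p(s) = s^3 + s^2 - 10s + 10.
(Check: constant term = det(-A) = (-1)^3 det A = 10; coefficient of s^2 = -tr A = 1.)
The coefficient of s^2 is 1.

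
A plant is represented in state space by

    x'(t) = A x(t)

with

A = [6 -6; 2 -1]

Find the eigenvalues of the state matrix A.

2, 3

det(sI - A) = s^2 - (tr A)s + det A, with tr A = 6 + (-1) = 5 and det A = 6·(-1) - (-6)·2 = -6 - (-12) = 6.
So p(s) = det(sI - A) = s^2 - 5s + 6.
Factor s^2 - 5s + 6: two numbers with sum 5 and product 6 are 3 and 2, so s^2 - 5s + 6 = (s - 3)(s - 2).
Hence p(s) = (s - 3) (s - 2), with roots 2, 3.
At least one eigenvalue has non-negative real part, so the system is not asymptotically stable.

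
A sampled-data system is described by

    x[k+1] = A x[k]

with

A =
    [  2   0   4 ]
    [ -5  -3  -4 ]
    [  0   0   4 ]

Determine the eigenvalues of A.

det(zI - A) = z^3 - (tr A)z^2 + (M11 + M22 + M33)z - det A, where Mii is the 2×2 principal minor of A obtained by deleting row i and column i.
tr A = 2 + (-3) + 4 = 3; M11 = (-3)·4 - (-4)·0 = -12 - 0 = -12; M22 = 2·4 - 4·0 = 8 - 0 = 8; M33 = 2·(-3) - 0·(-5) = -6 - 0 = -6; sum of minors = -10.
det A = 2·((-3)·4 - (-4)·0) - 0·((-5)·4 - (-4)·0) + 4·((-5)·0 - (-3)·0) = 2·(-12) - 0·(-20) + 4·0 = -24.
So p(z) = det(zI - A) = z^3 - 3z^2 - 10z + 24.
Rational-root test: any integer root divides 24. Testing small divisors, z = 2 works: p(2) = 8 + (-12) + (-20) + 24 = 0, so (z - 2) is a factor.
Dividing, p(z) = (z - 2)(z^2 - z - 12).
Factor z^2 - z - 12: two numbers with sum 1 and product -12 are 4 and -3, so z^2 - z - 12 = (z - 4)(z + 3).
Hence p(z) = (z - 4) (z - 2) (z + 3), with roots -3, 2, 4.

-3, 2, 4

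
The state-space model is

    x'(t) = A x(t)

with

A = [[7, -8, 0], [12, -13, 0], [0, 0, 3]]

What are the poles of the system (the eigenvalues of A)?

-5, -1, 3

det(sI - A) = s^3 - (tr A)s^2 + (M11 + M22 + M33)s - det A, where Mii is the 2×2 principal minor of A obtained by deleting row i and column i.
tr A = 7 + (-13) + 3 = -3; M11 = (-13)·3 - 0·0 = -39 - 0 = -39; M22 = 7·3 - 0·0 = 21 - 0 = 21; M33 = 7·(-13) - (-8)·12 = -91 - (-96) = 5; sum of minors = -13.
det A = 7·((-13)·3 - 0·0) - (-8)·(12·3 - 0·0) + 0·(12·0 - (-13)·0) = 7·(-39) - (-8)·36 + 0·0 = 15.
So p(s) = det(sI - A) = s^3 + 3s^2 - 13s - 15.
Rational-root test: any integer root divides -15. Testing small divisors, s = -1 works: p(-1) = -1 + 3 + 13 + (-15) = 0, so (s + 1) is a factor.
Dividing, p(s) = (s + 1)(s^2 + 2s - 15).
Factor s^2 + 2s - 15: two numbers with sum -2 and product -15 are 3 and -5, so s^2 + 2s - 15 = (s - 3)(s + 5).
Hence p(s) = (s - 3) (s + 1) (s + 5), with roots -5, -1, 3.
At least one eigenvalue has non-negative real part, so the system is not asymptotically stable.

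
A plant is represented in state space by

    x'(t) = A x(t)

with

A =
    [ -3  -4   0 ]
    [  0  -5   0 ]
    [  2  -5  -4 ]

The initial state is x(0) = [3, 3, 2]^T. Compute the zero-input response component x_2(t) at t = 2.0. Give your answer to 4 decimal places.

0.0001

det(sI - A) = s^3 - (tr A)s^2 + (M11 + M22 + M33)s - det A, where Mii is the 2×2 principal minor of A obtained by deleting row i and column i.
tr A = (-3) + (-5) + (-4) = -12; M11 = (-5)·(-4) - 0·(-5) = 20 - 0 = 20; M22 = (-3)·(-4) - 0·2 = 12 - 0 = 12; M33 = (-3)·(-5) - (-4)·0 = 15 - 0 = 15; sum of minors = 47.
det A = (-3)·((-5)·(-4) - 0·(-5)) - (-4)·(0·(-4) - 0·2) + 0·(0·(-5) - (-5)·2) = (-3)·20 - (-4)·0 + 0·10 = -60.
So p(s) = det(sI - A) = s^3 + 12s^2 + 47s + 60.
Rational-root test: any integer root divides 60. Testing small divisors, s = -3 works: p(-3) = -27 + 108 + (-141) + 60 = 0, so (s + 3) is a factor.
Dividing, p(s) = (s + 3)(s^2 + 9s + 20).
Factor s^2 + 9s + 20: two numbers with sum -9 and product 20 are -4 and -5, so s^2 + 9s + 20 = (s + 4)(s + 5).
Hence p(s) = (s + 3) (s + 4) (s + 5), with roots -5, -4, -3.
The eigenvalues -5, -4, -3 are distinct and real, so A is diagonalisable and x(t) = e^{At} x(0) = V diag(e^{λ_i t}) V^{-1} x(0), where the columns of V are the eigenvectors.
λ = -5: A - (-5)I = [[2, -4, 0], [0, 0, 0], [2, -5, 1]]. v must be orthogonal to every row; (row 1) × (row 3) = [-4, -2, -2], so take v_1 = [2, 1, 1]^T.
λ = -4: A - (-4)I = [[1, -4, 0], [0, -1, 0], [2, -5, 0]]. v must be orthogonal to every row; (row 1) × (row 2) = [0, 0, -1], so take v_2 = [0, 0, 1]^T.
λ = -3: A - (-3)I = [[0, -4, 0], [0, -2, 0], [2, -5, -1]]. v must be orthogonal to every row; (row 1) × (row 3) = [4, 0, 8], so take v_3 = [-1, 0, -2]^T.
V = [v_1 v_2 v_3] = [[2, 0, -1], [1, 0, 0], [1, 1, -2]] has det V = -1, so V^{-1} = adj(V)/det V = [[0, 1, 0], [-2, 3, 1], [-1, 2, 0]].
Modal coordinates z(0) = V^{-1} x(0): 0·3 + 1·3 + 0·2 = 3; (-2)·3 + 3·3 + 1·2 = 5; (-1)·3 + 2·3 + 0·2 = 3; so z(0) = [3, 5, 3]^T.
x_2(t) = Σ_i (v_i)_2 · z_i(0) · e^{λ_i t} (row 2 of V times the modal terms).
x_2(2.0) = 1·3·e^{-5·2.0} + 0·5·e^{-4·2.0} + 0·3·e^{-3·2.0} = 3·0.000045 + 0·0.000335 + 0·0.002479 = 0.0001.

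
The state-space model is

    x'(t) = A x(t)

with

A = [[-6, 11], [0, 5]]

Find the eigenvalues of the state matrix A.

det(sI - A) = s^2 - (tr A)s + det A, with tr A = (-6) + 5 = -1 and det A = (-6)·5 - 11·0 = -30 - 0 = -30.
So p(s) = det(sI - A) = s^2 + s - 30.
Factor s^2 + s - 30: two numbers with sum -1 and product -30 are 5 and -6, so s^2 + s - 30 = (s - 5)(s + 6).
Hence p(s) = (s - 5) (s + 6), with roots -6, 5.
At least one eigenvalue has non-negative real part, so the system is not asymptotically stable.

-6, 5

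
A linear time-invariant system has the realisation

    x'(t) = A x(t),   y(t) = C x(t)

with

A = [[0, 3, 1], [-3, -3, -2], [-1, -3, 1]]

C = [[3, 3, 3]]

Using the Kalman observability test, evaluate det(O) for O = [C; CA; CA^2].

CA = [[-12, -9, 0]]
CA^2 = [[27, -9, 6]]
Observability matrix O = [C; CA; CA^2] = [[3, 3, 3], [-12, -9, 0], [27, -9, 6]]
Expanding along the first row, det(O) = 3·((-9)·6 - 0·(-9)) - 3·((-12)·6 - 0·27) + 3·((-12)·(-9) - (-9)·27) = 3·(-54) - 3·(-72) + 3·351 = 1107
Since det(O) ≠ 0, rank(O) = 3 and the system is completely observable.

1107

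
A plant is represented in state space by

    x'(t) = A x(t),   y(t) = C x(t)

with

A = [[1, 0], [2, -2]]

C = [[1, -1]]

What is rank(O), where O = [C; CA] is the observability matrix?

CA = [[-1, 2]]
Observability matrix O = [C; CA] = [[1, -1], [-1, 2]]
det(O) = 1·2 - (-1)·(-1) = 2 - 1 = 1 ≠ 0, so rank(O) = 2.
rank(O) = 2 = n, so the pair (A, C) is completely observable.

2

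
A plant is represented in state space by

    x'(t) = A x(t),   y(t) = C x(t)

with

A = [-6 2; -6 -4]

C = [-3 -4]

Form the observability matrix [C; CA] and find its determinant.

CA = [[42, 10]]
Observability matrix O = [C; CA] = [[-3, -4], [42, 10]]
det(O) = (-3)·10 - (-4)·42 = -30 - (-168) = 138
Since det(O) ≠ 0, rank(O) = 2 and the system is completely observable.

138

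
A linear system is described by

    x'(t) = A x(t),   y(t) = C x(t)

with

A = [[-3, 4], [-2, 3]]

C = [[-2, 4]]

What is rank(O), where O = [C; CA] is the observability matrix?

CA = [[-2, 4]]
Observability matrix O = [C; CA] = [[-2, 4], [-2, 4]]
Every row of O is a scalar multiple of row 1 = [-2, 4] (multipliers 1, 1), so the rows span a one-dimensional space.
O ≠ 0, hence rank(O) = 1.
rank(O) = 1 < n = 2, so the pair (A, C) is not completely observable.

1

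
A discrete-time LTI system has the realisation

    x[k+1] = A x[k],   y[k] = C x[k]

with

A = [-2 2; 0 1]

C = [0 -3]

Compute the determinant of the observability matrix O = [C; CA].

CA = [[0, -3]]
Observability matrix O = [C; CA] = [[0, -3], [0, -3]]
det(O) = 0·(-3) - (-3)·0 = 0 - 0 = 0
Since det(O) = 0, rank(O) < 2 and the system is not completely observable.

0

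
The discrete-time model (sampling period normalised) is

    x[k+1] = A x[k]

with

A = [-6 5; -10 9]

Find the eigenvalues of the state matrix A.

det(zI - A) = z^2 - (tr A)z + det A, with tr A = (-6) + 9 = 3 and det A = (-6)·9 - 5·(-10) = -54 - (-50) = -4.
So p(z) = det(zI - A) = z^2 - 3z - 4.
Factor z^2 - 3z - 4: two numbers with sum 3 and product -4 are 4 and -1, so z^2 - 3z - 4 = (z - 4)(z + 1).
Hence p(z) = (z - 4) (z + 1), with roots -1, 4.

-1, 4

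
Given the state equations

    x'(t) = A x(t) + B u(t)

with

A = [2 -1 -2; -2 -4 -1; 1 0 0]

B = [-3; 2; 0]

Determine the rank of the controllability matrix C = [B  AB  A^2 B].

3

AB = [[-8], [-2], [-3]]
A^2B = [[-8], [27], [-8]]
Controllability matrix C = [B  AB  A^2B] = [[-3, -8, -8], [2, -2, 27], [0, -3, -8]]
det(C) = (-3)·((-2)·(-8) - 27·(-3)) - (-8)·(2·(-8) - 27·0) + (-8)·(2·(-3) - (-2)·0) = (-3)·97 - (-8)·(-16) + (-8)·(-6) = -371 ≠ 0, so rank(C) = 3.
rank(C) = 3 = n, so the pair (A, B) is completely controllable.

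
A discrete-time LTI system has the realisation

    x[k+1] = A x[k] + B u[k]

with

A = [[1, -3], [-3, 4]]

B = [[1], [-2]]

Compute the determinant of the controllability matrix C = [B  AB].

3

AB = [[7], [-11]]
Controllability matrix C = [B  AB] = [[1, 7], [-2, -11]]
det(C) = 1·(-11) - 7·(-2) = -11 - (-14) = 3
Since det(C) ≠ 0, rank(C) = 2 and the system is completely controllable.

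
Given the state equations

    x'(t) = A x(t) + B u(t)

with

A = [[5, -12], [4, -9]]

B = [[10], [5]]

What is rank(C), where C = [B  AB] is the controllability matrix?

AB = [[-10], [-5]]
Controllability matrix C = [B  AB] = [[10, -10], [5, -5]]
Every column of C is a scalar multiple of column 1 = [10, 5] (multipliers 1, -1), so the columns span a one-dimensional space.
C ≠ 0, hence rank(C) = 1.
rank(C) = 1 < n = 2, so the pair (A, B) is not completely controllable.

1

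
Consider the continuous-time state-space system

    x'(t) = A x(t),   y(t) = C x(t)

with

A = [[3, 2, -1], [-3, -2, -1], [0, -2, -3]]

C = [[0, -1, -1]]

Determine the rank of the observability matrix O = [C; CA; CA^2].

CA = [[3, 4, 4]]
CA^2 = [[-3, -10, -19]]
Observability matrix O = [C; CA; CA^2] = [[0, -1, -1], [3, 4, 4], [-3, -10, -19]]
det(O) = 0·(4·(-19) - 4·(-10)) - (-1)·(3·(-19) - 4·(-3)) + (-1)·(3·(-10) - 4·(-3)) = 0·(-36) - (-1)·(-45) + (-1)·(-18) = -27 ≠ 0, so rank(O) = 3.
rank(O) = 3 = n, so the pair (A, C) is completely observable.

3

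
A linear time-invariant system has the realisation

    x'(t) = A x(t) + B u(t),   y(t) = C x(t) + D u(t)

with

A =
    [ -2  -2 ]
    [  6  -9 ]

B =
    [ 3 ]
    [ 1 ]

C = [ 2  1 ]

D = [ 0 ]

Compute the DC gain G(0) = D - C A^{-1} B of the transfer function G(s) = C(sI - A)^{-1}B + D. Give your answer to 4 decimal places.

2.3333

G(0) = C(-A)^{-1}B + D = -C A^{-1} B + D.
det A = 30, so A^{-1} = (1/30)·adj(A) = [[-3/10, 1/15], [-1/5, -1/15]]
A^{-1} B = [-5/6, -2/3]^T
C A^{-1} B = -7/3
G(0) = D - C A^{-1} B = 0 - (-7/3) = 7/3 ≈ 2.3333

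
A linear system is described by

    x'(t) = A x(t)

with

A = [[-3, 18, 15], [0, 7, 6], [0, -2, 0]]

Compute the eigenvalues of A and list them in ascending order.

det(sI - A) = s^3 - (tr A)s^2 + (M11 + M22 + M33)s - det A, where Mii is the 2×2 principal minor of A obtained by deleting row i and column i.
tr A = (-3) + 7 + 0 = 4; M11 = 7·0 - 6·(-2) = 0 - (-12) = 12; M22 = (-3)·0 - 15·0 = 0 - 0 = 0; M33 = (-3)·7 - 18·0 = -21 - 0 = -21; sum of minors = -9.
det A = (-3)·(7·0 - 6·(-2)) - 18·(0·0 - 6·0) + 15·(0·(-2) - 7·0) = (-3)·12 - 18·0 + 15·0 = -36.
So p(s) = det(sI - A) = s^3 - 4s^2 - 9s + 36.
Rational-root test: any integer root divides 36. Testing small divisors, s = -3 works: p(-3) = -27 + (-36) + 27 + 36 = 0, so (s + 3) is a factor.
Dividing, p(s) = (s + 3)(s^2 - 7s + 12).
Factor s^2 - 7s + 12: two numbers with sum 7 and product 12 are 4 and 3, so s^2 - 7s + 12 = (s - 4)(s - 3).
Hence p(s) = (s - 4) (s - 3) (s + 3), with roots -3, 3, 4.
At least one eigenvalue has non-negative real part, so the system is not asymptotically stable.

-3, 3, 4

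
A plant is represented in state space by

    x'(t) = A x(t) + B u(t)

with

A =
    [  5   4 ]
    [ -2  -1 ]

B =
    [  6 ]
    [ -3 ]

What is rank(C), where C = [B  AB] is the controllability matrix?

1

AB = [[18], [-9]]
Controllability matrix C = [B  AB] = [[6, 18], [-3, -9]]
Every column of C is a scalar multiple of column 1 = [6, -3] (multipliers 1, 3), so the columns span a one-dimensional space.
C ≠ 0, hence rank(C) = 1.
rank(C) = 1 < n = 2, so the pair (A, B) is not completely controllable.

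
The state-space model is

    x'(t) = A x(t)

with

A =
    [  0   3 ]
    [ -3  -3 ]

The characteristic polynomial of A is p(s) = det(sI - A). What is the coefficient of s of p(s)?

3

For a 2×2 matrix, det(sI - A) = s^2 - (tr A)s + det A.
tr A = -3, det A = 9.
So p(s) = s^2 + 3s + 9.
The coefficient of s is 3.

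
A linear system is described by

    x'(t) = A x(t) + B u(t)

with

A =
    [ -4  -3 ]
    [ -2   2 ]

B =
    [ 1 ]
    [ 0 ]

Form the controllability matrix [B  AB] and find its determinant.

-2

AB = [[-4], [-2]]
Controllability matrix C = [B  AB] = [[1, -4], [0, -2]]
det(C) = 1·(-2) - (-4)·0 = -2 - 0 = -2
Since det(C) ≠ 0, rank(C) = 2 and the system is completely controllable.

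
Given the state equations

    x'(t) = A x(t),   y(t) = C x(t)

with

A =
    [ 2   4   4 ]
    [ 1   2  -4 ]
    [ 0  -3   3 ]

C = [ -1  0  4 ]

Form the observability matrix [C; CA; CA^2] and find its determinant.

CA = [[-2, -16, 8]]
CA^2 = [[-20, -64, 80]]
Observability matrix O = [C; CA; CA^2] = [[-1, 0, 4], [-2, -16, 8], [-20, -64, 80]]
Expanding along the first row, det(O) = (-1)·((-16)·80 - 8·(-64)) - 0·((-2)·80 - 8·(-20)) + 4·((-2)·(-64) - (-16)·(-20)) = (-1)·(-768) - 0·0 + 4·(-192) = 0
Since det(O) = 0, rank(O) < 3 and the system is not completely observable.

0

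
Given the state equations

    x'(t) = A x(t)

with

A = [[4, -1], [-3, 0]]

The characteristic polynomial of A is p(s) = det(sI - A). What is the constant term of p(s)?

For a 2×2 matrix, det(sI - A) = s^2 - (tr A)s + det A.
tr A = 4, det A = -3.
So p(s) = s^2 - 4s - 3.
The constant term is -3.

-3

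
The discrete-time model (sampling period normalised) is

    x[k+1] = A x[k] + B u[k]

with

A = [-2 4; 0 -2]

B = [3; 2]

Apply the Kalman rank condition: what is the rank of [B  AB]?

AB = [[2], [-4]]
Controllability matrix C = [B  AB] = [[3, 2], [2, -4]]
det(C) = 3·(-4) - 2·2 = -12 - 4 = -16 ≠ 0, so rank(C) = 2.
rank(C) = 2 = n, so the pair (A, B) is completely controllable.

2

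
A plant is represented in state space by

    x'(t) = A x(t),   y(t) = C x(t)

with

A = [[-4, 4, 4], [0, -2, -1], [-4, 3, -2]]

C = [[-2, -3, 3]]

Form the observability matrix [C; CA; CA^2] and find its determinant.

2888

CA = [[-4, 7, -11]]
CA^2 = [[60, -63, -1]]
Observability matrix O = [C; CA; CA^2] = [[-2, -3, 3], [-4, 7, -11], [60, -63, -1]]
Expanding along the first row, det(O) = (-2)·(7·(-1) - (-11)·(-63)) - (-3)·((-4)·(-1) - (-11)·60) + 3·((-4)·(-63) - 7·60) = (-2)·(-700) - (-3)·664 + 3·(-168) = 2888
Since det(O) ≠ 0, rank(O) = 3 and the system is completely observable.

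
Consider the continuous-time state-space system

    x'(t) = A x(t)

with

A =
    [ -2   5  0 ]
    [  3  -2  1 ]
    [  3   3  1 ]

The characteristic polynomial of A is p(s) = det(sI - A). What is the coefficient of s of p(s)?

Expand det(sI - A) for the 3×3 matrix.
p(s) = s^3 + 3s^2 - 18s - 10.
(Check: constant term = det(-A) = (-1)^3 det A = -10; coefficient of s^2 = -tr A = 3.)
The coefficient of s is -18.

-18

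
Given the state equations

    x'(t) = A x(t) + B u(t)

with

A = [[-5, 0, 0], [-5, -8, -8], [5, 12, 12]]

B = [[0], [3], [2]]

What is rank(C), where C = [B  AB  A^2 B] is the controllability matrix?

2

AB = [[0], [-40], [60]]
A^2B = [[0], [-160], [240]]
Controllability matrix C = [B  AB  A^2B] = [[0, 0, 0], [3, -40, -160], [2, 60, 240]]
Row 1 of C is identically zero, so rank(C) ≤ 2.
The 2×2 minor from rows 2, 3, columns 1, 2 is 3·60 - (-40)·2 = 180 - (-80) = 260 ≠ 0, so rank(C) = 2.
rank(C) = 2 < n = 3, so the pair (A, B) is not completely controllable.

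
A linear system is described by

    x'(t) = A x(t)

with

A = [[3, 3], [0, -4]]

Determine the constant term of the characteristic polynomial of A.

For a 2×2 matrix, det(sI - A) = s^2 - (tr A)s + det A.
tr A = -1, det A = -12.
So p(s) = s^2 + s - 12.
The constant term is -12.

-12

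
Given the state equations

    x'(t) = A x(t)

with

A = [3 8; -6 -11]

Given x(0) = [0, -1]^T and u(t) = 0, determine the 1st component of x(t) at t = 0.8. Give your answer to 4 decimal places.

-0.2896

det(sI - A) = s^2 - (tr A)s + det A, with tr A = 3 + (-11) = -8 and det A = 3·(-11) - 8·(-6) = -33 - (-48) = 15.
So p(s) = det(sI - A) = s^2 + 8s + 15.
Factor s^2 + 8s + 15: two numbers with sum -8 and product 15 are -3 and -5, so s^2 + 8s + 15 = (s + 3)(s + 5).
Hence p(s) = (s + 3) (s + 5), with roots -5, -3.
The eigenvalues -5, -3 are distinct and real, so A is diagonalisable and x(t) = e^{At} x(0) = V diag(e^{λ_i t}) V^{-1} x(0), where the columns of V are the eigenvectors.
λ = -5: A - (-5)I = [[8, 8], [-6, -6]]. Row 1 gives 8·v1 + 8·v2 = 0, so take v_1 = [1, -1]^T.
λ = -3: A - (-3)I = [[6, 8], [-6, -8]]. Row 1 gives 6·v1 + 8·v2 = 0, so take v_2 = [-4, 3]^T.
V = [v_1 v_2] = [[1, -4], [-1, 3]] has det V = -1, so V^{-1} = adj(V)/det V = [[-3, -4], [-1, -1]].
Modal coordinates z(0) = V^{-1} x(0): (-3)·0 + (-4)·(-1) = 4; (-1)·0 + (-1)·(-1) = 1; so z(0) = [4, 1]^T.
x_1(t) = Σ_i (v_i)_1 · z_i(0) · e^{λ_i t} (row 1 of V times the modal terms).
x_1(0.8) = 1·4·e^{-5·0.8} + (-4)·1·e^{-3·0.8} = 4·0.018316 + (-4)·0.090718 = -0.2896.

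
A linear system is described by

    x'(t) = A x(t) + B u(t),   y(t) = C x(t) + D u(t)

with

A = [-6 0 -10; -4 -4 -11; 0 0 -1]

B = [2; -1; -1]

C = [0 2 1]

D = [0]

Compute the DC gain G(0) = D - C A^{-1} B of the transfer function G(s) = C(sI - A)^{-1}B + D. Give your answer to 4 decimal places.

0.0000

G(0) = C(-A)^{-1}B + D = -C A^{-1} B + D.
det A = -24, so A^{-1} = (1/-24)·adj(A) = [[-1/6, 0, 5/3], [1/6, -1/4, 13/12], [0, 0, -1]]
A^{-1} B = [-2, -1/2, 1]^T
C A^{-1} B = 0
G(0) = D - C A^{-1} B = 0 - (0) = 0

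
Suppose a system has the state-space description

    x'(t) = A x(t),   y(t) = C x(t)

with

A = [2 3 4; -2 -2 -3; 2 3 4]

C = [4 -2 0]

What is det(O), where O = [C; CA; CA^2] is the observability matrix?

0

CA = [[12, 16, 22]]
CA^2 = [[36, 70, 88]]
Observability matrix O = [C; CA; CA^2] = [[4, -2, 0], [12, 16, 22], [36, 70, 88]]
Expanding along the first row, det(O) = 4·(16·88 - 22·70) - (-2)·(12·88 - 22·36) + 0·(12·70 - 16·36) = 4·(-132) - (-2)·264 + 0·264 = 0
Since det(O) = 0, rank(O) < 3 and the system is not completely observable.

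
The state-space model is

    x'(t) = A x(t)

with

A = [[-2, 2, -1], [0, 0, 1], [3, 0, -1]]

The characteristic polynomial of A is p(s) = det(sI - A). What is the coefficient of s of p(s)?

5

Expand det(sI - A) for the 3×3 matrix.
p(s) = s^3 + 3s^2 + 5s - 6.
(Check: constant term = det(-A) = (-1)^3 det A = -6; coefficient of s^2 = -tr A = 3.)
The coefficient of s is 5.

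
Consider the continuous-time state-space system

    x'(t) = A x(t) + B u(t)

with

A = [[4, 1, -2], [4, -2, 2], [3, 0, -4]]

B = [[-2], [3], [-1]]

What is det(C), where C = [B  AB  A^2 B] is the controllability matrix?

471

AB = [[-3], [-16], [-2]]
A^2B = [[-24], [16], [-1]]
Controllability matrix C = [B  AB  A^2B] = [[-2, -3, -24], [3, -16, 16], [-1, -2, -1]]
Expanding along the first row, det(C) = (-2)·((-16)·(-1) - 16·(-2)) - (-3)·(3·(-1) - 16·(-1)) + (-24)·(3·(-2) - (-16)·(-1)) = (-2)·48 - (-3)·13 + (-24)·(-22) = 471
Since det(C) ≠ 0, rank(C) = 3 and the system is completely controllable.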